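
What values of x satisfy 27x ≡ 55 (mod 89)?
x ≡ 35 (mod 89)

gcd(27, 89) = 1, which divides 55, so solutions exist.
Find 27^(-1) mod 89 by the extended Euclidean algorithm:
89 = 3 × 27 + 8  ⟹  8 = (1)·89 + (-3)·27
27 = 3 × 8 + 3  ⟹  3 = (-3)·89 + (10)·27
8 = 2 × 3 + 2  ⟹  2 = (7)·89 + (-23)·27
3 = 1 × 2 + 1  ⟹  1 = (-10)·89 + (33)·27
So (33)·27 ≡ 1 (mod 89), i.e. 27^(-1) ≡ 33 (mod 89).
x ≡ 33 × 55 = 1815 ≡ 35 (mod 89).
Check: 27 × 35 = 945 ≡ 55 (mod 89).
Unique solution: x ≡ 35 (mod 89)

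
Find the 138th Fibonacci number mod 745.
94

Matrix identity: Q^n = [[F_(n+1), F_n], [F_n, F_(n-1)]] with Q = [[1,1],[1,0]].
n = 138 = 10001010₂. Square-and-multiply, entries mod 745:
Q^1 = [[1,1],[1,0]]
Q^2 = (Q^1)² = [[2,1],[1,1]]
Q^4 = (Q^2)² = [[5,3],[3,2]]
Q^8 = (Q^4)² = [[34,21],[21,13]]
Q^17 = (Q^8)²·Q = [[349,107],[107,242]]
Q^34 = (Q^17)² = [[640,657],[657,728]]
Q^69 = (Q^34)²·Q = [[450,144],[144,306]]
Q^138 = (Q^69)² = [[481,94],[94,387]]
F_138 mod 745 = Q^138[0][1] = 94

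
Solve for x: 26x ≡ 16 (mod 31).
x ≡ 3 (mod 31)

gcd(26, 31) = 1, which divides 16, so solutions exist.
Find 26^(-1) mod 31 by the extended Euclidean algorithm:
31 = 1 × 26 + 5  ⟹  5 = (1)·31 + (-1)·26
26 = 5 × 5 + 1  ⟹  1 = (-5)·31 + (6)·26
So (6)·26 ≡ 1 (mod 31), i.e. 26^(-1) ≡ 6 (mod 31).
x ≡ 6 × 16 = 96 ≡ 3 (mod 31).
Check: 26 × 3 = 78 ≡ 16 (mod 31).
Unique solution: x ≡ 3 (mod 31)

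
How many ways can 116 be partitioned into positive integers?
1188908248

p(n) counts ways to write n as a sum of positive integers (order ignored).
Euler's pentagonal recurrence: p(k) = p(k-1) + p(k-2) - p(k-5) - p(k-7) + p(k-12) + p(k-15) - ... (offsets j(3j∓1)/2, signs ++--, p(0)=1, p(<0)=0).
DP table for k = 0..115: p(0)=1, p(1)=1, p(2)=2, p(3)=3, p(4)=5, p(5)=7, p(6)=11, p(7)=15, p(8)=22, p(9)=30, p(10)=42, p(11)=56, p(12)=77, p(13)=101, p(14)=135, p(15)=176, p(16)=231, p(17)=297, p(18)=385, p(19)=490, p(20)=627, p(21)=792, p(22)=1002, p(23)=1255, p(24)=1575, p(25)=1958, p(26)=2436, p(27)=3010, p(28)=3718, p(29)=4565, p(30)=5604, p(31)=6842, p(32)=8349, p(33)=10143, p(34)=12310, p(35)=14883, p(36)=17977, p(37)=21637, p(38)=26015, p(39)=31185, p(40)=37338, p(41)=44583, p(42)=53174, p(43)=63261, p(44)=75175, p(45)=89134, p(46)=105558, p(47)=124754, p(48)=147273, p(49)=173525, p(50)=204226, p(51)=239943, p(52)=281589, p(53)=329931, p(54)=386155, p(55)=451276, p(56)=526823, p(57)=614154, p(58)=715220, p(59)=831820, p(60)=966467, p(61)=1121505, p(62)=1300156, p(63)=1505499, p(64)=1741630, p(65)=2012558, p(66)=2323520, p(67)=2679689, p(68)=3087735, p(69)=3554345, p(70)=4087968, p(71)=4697205, p(72)=5392783, p(73)=6185689, p(74)=7089500, p(75)=8118264, p(76)=9289091, p(77)=10619863, p(78)=12132164, p(79)=13848650, p(80)=15796476, p(81)=18004327, p(82)=20506255, p(83)=23338469, p(84)=26543660, p(85)=30167357, p(86)=34262962, p(87)=38887673, p(88)=44108109, p(89)=49995925, p(90)=56634173, p(91)=64112359, p(92)=72533807, p(93)=82010177, p(94)=92669720, p(95)=104651419, p(96)=118114304, p(97)=133230930, p(98)=150198136, p(99)=169229875, p(100)=190569292, p(101)=214481126, p(102)=241265379, p(103)=271248950, p(104)=304801365, p(105)=342325709, p(106)=384276336, p(107)=431149389, p(108)=483502844, p(109)=541946240, p(110)=607163746, p(111)=679903203, p(112)=761002156, p(113)=851376628, p(114)=952050665, p(115)=1064144451.
Final step: p(116) = p(115) + p(114) - p(111) - p(109) + p(104) + p(101) - p(94) - p(90) + p(81) + p(76) - p(65) - p(59) + p(46) + p(39) - p(24) - p(16)
= 1064144451 + 952050665 - 679903203 - 541946240 + 304801365 + 214481126 - 92669720 - 56634173 + 18004327 + 9289091 - 2012558 - 831820 + 105558 + 31185 - 1575 - 231
= 1188908248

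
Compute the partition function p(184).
980462880430

p(n) counts ways to write n as a sum of positive integers (order ignored).
Euler's pentagonal recurrence: p(k) = p(k-1) + p(k-2) - p(k-5) - p(k-7) + p(k-12) + p(k-15) - ... (offsets j(3j∓1)/2, signs ++--, p(0)=1, p(<0)=0).
DP table for k = 0..183: p(0)=1, p(1)=1, p(2)=2, p(3)=3, p(4)=5, p(5)=7, p(6)=11, p(7)=15, p(8)=22, p(9)=30, p(10)=42, p(11)=56, p(12)=77, p(13)=101, p(14)=135, p(15)=176, p(16)=231, p(17)=297, p(18)=385, p(19)=490, p(20)=627, p(21)=792, p(22)=1002, p(23)=1255, p(24)=1575, p(25)=1958, p(26)=2436, p(27)=3010, p(28)=3718, p(29)=4565, p(30)=5604, p(31)=6842, p(32)=8349, p(33)=10143, p(34)=12310, p(35)=14883, p(36)=17977, p(37)=21637, p(38)=26015, p(39)=31185, p(40)=37338, p(41)=44583, p(42)=53174, p(43)=63261, p(44)=75175, p(45)=89134, p(46)=105558, p(47)=124754, p(48)=147273, p(49)=173525, p(50)=204226, p(51)=239943, p(52)=281589, p(53)=329931, p(54)=386155, p(55)=451276, p(56)=526823, p(57)=614154, p(58)=715220, p(59)=831820, p(60)=966467, p(61)=1121505, p(62)=1300156, p(63)=1505499, p(64)=1741630, p(65)=2012558, p(66)=2323520, p(67)=2679689, p(68)=3087735, p(69)=3554345, p(70)=4087968, p(71)=4697205, p(72)=5392783, p(73)=6185689, p(74)=7089500, p(75)=8118264, p(76)=9289091, p(77)=10619863, p(78)=12132164, p(79)=13848650, p(80)=15796476, p(81)=18004327, p(82)=20506255, p(83)=23338469, p(84)=26543660, p(85)=30167357, p(86)=34262962, p(87)=38887673, p(88)=44108109, p(89)=49995925, p(90)=56634173, p(91)=64112359, p(92)=72533807, p(93)=82010177, p(94)=92669720, p(95)=104651419, p(96)=118114304, p(97)=133230930, p(98)=150198136, p(99)=169229875, p(100)=190569292, p(101)=214481126, p(102)=241265379, p(103)=271248950, p(104)=304801365, p(105)=342325709, p(106)=384276336, p(107)=431149389, p(108)=483502844, p(109)=541946240, p(110)=607163746, p(111)=679903203, p(112)=761002156, p(113)=851376628, p(114)=952050665, p(115)=1064144451, p(116)=1188908248, p(117)=1327710076, p(118)=1482074143, p(119)=1653668665, p(120)=1844349560, p(121)=2056148051, p(122)=2291320912, p(123)=2552338241, p(124)=2841940500, p(125)=3163127352, p(126)=3519222692, p(127)=3913864295, p(128)=4351078600, p(129)=4835271870, p(130)=5371315400, p(131)=5964539504, p(132)=6620830889, p(133)=7346629512, p(134)=8149040695, p(135)=9035836076, p(136)=10015581680, p(137)=11097645016, p(138)=12292341831, p(139)=13610949895, p(140)=15065878135, p(141)=16670689208, p(142)=18440293320, p(143)=20390982757, p(144)=22540654445, p(145)=24908858009, p(146)=27517052599, p(147)=30388671978, p(148)=33549419497, p(149)=37027355200, p(150)=40853235313, p(151)=45060624582, p(152)=49686288421, p(153)=54770336324, p(154)=60356673280, p(155)=66493182097, p(156)=73232243759, p(157)=80630964769, p(158)=88751778802, p(159)=97662728555, p(160)=107438159466, p(161)=118159068427, p(162)=129913904637, p(163)=142798995930, p(164)=156919475295, p(165)=172389800255, p(166)=189334822579, p(167)=207890420102, p(168)=228204732751, p(169)=250438925115, p(170)=274768617130, p(171)=301384802048, p(172)=330495499613, p(173)=362326859895, p(174)=397125074750, p(175)=435157697830, p(176)=476715857290, p(177)=522115831195, p(178)=571701605655, p(179)=625846753120, p(180)=684957390936, p(181)=749474411781, p(182)=819876908323, p(183)=896684817527.
Final step: p(184) = p(183) + p(182) - p(179) - p(177) + p(172) + p(169) - p(162) - p(158) + p(149) + p(144) - p(133) - p(127) + p(114) + p(107) - p(92) - p(84) + p(67) + p(58) - p(39) - p(29) + p(8)
= 896684817527 + 819876908323 - 625846753120 - 522115831195 + 330495499613 + 250438925115 - 129913904637 - 88751778802 + 37027355200 + 22540654445 - 7346629512 - 3913864295 + 952050665 + 431149389 - 72533807 - 26543660 + 2679689 + 715220 - 31185 - 4565 + 22
= 980462880430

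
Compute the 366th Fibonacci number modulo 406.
146

Matrix identity: Q^n = [[F_(n+1), F_n], [F_n, F_(n-1)]] with Q = [[1,1],[1,0]].
n = 366 = 101101110₂. Square-and-multiply, entries mod 406:
Q^1 = [[1,1],[1,0]]
Q^2 = (Q^1)² = [[2,1],[1,1]]
Q^5 = (Q^2)²·Q = [[8,5],[5,3]]
Q^11 = (Q^5)²·Q = [[144,89],[89,55]]
Q^22 = (Q^11)² = [[237,253],[253,390]]
Q^45 = (Q^22)²·Q = [[293,2],[2,291]]
Q^91 = (Q^45)²·Q = [[137,187],[187,356]]
Q^183 = (Q^91)²·Q = [[175,146],[146,29]]
Q^366 = (Q^183)² = [[379,146],[146,233]]
F_366 mod 406 = Q^366[0][1] = 146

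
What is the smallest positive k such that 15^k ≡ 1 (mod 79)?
26

79 is prime, so ord(15) divides φ(79) = 78.
Divisors of 78: 1, 2, 3, 6, 13, 26, 39, 78.
Repeated squaring: 15^1 ≡ 15, 15^2 ≡ 67, 15^4 ≡ 65, 15^8 ≡ 38, 15^16 ≡ 22, 15^32 ≡ 10, 15^64 ≡ 21 (mod 79).
Test 15^d mod 79 for each divisor d in increasing order:
15^1 ≡ 15
15^2 ≡ 67
15^3 = 15^2·15^1 ≡ 57
15^6 = 15^4·15^2 ≡ 10
15^13 = 15^8·15^4·15^1 ≡ 78
15^26 = 15^16·15^8·15^2 ≡ 1  ← first divisor giving 1
The order is 26.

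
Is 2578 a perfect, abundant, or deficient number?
deficient

Proper divisors of 2578: sum = 1 + 2 + 1289 = 1292
Since 1292 < 2578, 2578 is deficient.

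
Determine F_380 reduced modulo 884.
441

Matrix identity: Q^n = [[F_(n+1), F_n], [F_n, F_(n-1)]] with Q = [[1,1],[1,0]].
n = 380 = 101111100₂. Square-and-multiply, entries mod 884:
Q^1 = [[1,1],[1,0]]
Q^2 = (Q^1)² = [[2,1],[1,1]]
Q^5 = (Q^2)²·Q = [[8,5],[5,3]]
Q^11 = (Q^5)²·Q = [[144,89],[89,55]]
Q^23 = (Q^11)²·Q = [[400,369],[369,31]]
Q^47 = (Q^23)²·Q = [[824,21],[21,803]]
Q^95 = (Q^47)²·Q = [[196,505],[505,575]]
Q^190 = (Q^95)² = [[837,395],[395,442]]
Q^380 = (Q^190)² = [[882,441],[441,441]]
F_380 mod 884 = Q^380[0][1] = 441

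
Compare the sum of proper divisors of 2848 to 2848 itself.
deficient

Proper divisors of 2848: sum = 1 + 2 + 4 + 8 + 16 + 32 + 89 + 178 + 356 + 712 + 1424 = 2822
Since 2822 < 2848, 2848 is deficient.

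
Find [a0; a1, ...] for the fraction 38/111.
[0; 2, 1, 11, 1, 2]

Euclidean algorithm steps:
38 = 0 × 111 + 38
111 = 2 × 38 + 35
38 = 1 × 35 + 3
35 = 11 × 3 + 2
3 = 1 × 2 + 1
2 = 2 × 1 + 0
Continued fraction: [0; 2, 1, 11, 1, 2]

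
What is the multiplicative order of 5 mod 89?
44

89 is prime, so ord(5) divides φ(89) = 88.
Divisors of 88: 1, 2, 4, 8, 11, 22, 44, 88.
Repeated squaring: 5^1 ≡ 5, 5^2 ≡ 25, 5^4 ≡ 2, 5^8 ≡ 4, 5^16 ≡ 16, 5^32 ≡ 78, 5^64 ≡ 32 (mod 89).
Test 5^d mod 89 for each divisor d in increasing order:
5^1 ≡ 5
5^2 ≡ 25
5^4 ≡ 2
5^8 ≡ 4
5^11 = 5^8·5^2·5^1 ≡ 55
5^22 = 5^16·5^4·5^2 ≡ 88
5^44 = 5^32·5^8·5^4 ≡ 1  ← first divisor giving 1
The order is 44.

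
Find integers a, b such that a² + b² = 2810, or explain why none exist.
1² + 53² (a=1, b=53)

Factorization: 2810 = 2 × 5 × 281
By Fermat: n is sum of two squares iff every prime p ≡ 3 (mod 4) appears to even power.
All primes ≡ 3 (mod 4) appear to even power.
Search a = 0, 1, 2, … for 2810 - a² a perfect square: first hit at a = 1: 2810 - 1 = 2809 = 53².
2810 = 1² + 53² = 1 + 2809 ✓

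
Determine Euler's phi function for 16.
8

16 = 2^4
φ(n) = n × ∏(1 - 1/p) for each prime p dividing n
φ(16) = 16 × (1 - 1/2) = 8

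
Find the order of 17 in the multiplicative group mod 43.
21

43 is prime, so ord(17) divides φ(43) = 42.
Divisors of 42: 1, 2, 3, 6, 7, 14, 21, 42.
Repeated squaring: 17^1 ≡ 17, 17^2 ≡ 31, 17^4 ≡ 15, 17^8 ≡ 10, 17^16 ≡ 14, 17^32 ≡ 24 (mod 43).
Test 17^d mod 43 for each divisor d in increasing order:
17^1 ≡ 17
17^2 ≡ 31
17^3 = 17^2·17^1 ≡ 11
17^6 = 17^4·17^2 ≡ 35
17^7 = 17^4·17^2·17^1 ≡ 36
17^14 = 17^8·17^4·17^2 ≡ 6
17^21 = 17^16·17^4·17^1 ≡ 1  ← first divisor giving 1
The order is 21.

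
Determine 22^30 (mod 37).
11

Repeated squaring. Binary of 30 = 11110.
22^1 ≡ 22 (mod 37); 22^2 ≡ 3 (mod 37); 22^4 ≡ 9 (mod 37); 22^8 ≡ 7 (mod 37); 22^16 ≡ 12 (mod 37)
22^30 = 22^2 × 22^4 × 22^8 × 22^16 ≡ 11 (mod 37)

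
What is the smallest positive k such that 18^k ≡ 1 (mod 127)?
63

127 is prime, so ord(18) divides φ(127) = 126.
Divisors of 126: 1, 2, 3, 6, 7, 9, 14, 18, 21, 42, 63, 126.
Repeated squaring: 18^1 ≡ 18, 18^2 ≡ 70, 18^4 ≡ 74, 18^8 ≡ 15, 18^16 ≡ 98, 18^32 ≡ 79, 18^64 ≡ 18 (mod 127).
Test 18^d mod 127 for each divisor d in increasing order:
18^1 ≡ 18
18^2 ≡ 70
18^3 = 18^2·18^1 ≡ 117
18^6 = 18^4·18^2 ≡ 100
18^7 = 18^4·18^2·18^1 ≡ 22
18^9 = 18^8·18^1 ≡ 16
18^14 = 18^8·18^4·18^2 ≡ 103
18^18 = 18^16·18^2 ≡ 2
18^21 = 18^16·18^4·18^1 ≡ 107
18^42 = 18^32·18^8·18^2 ≡ 19
18^63 = 18^32·18^16·18^8·18^4·18^2·18^1 ≡ 1  ← first divisor giving 1
The order is 63.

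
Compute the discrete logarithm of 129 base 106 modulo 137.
74

Baby-step giant-step with step n = ⌈√137⌉ = 12.
Baby steps 106^j mod 137 (j:value) for j=0..11: 0:1, 1:106, 2:2, 3:75, 4:4, 5:13, 6:8, 7:26, 8:16, 9:52, 10:32, 11:104.
Giant-step multiplier: 106^(-12) ≡ 106^(136-12) = 106^124 ≡ 15 (mod 137).
Giant steps γ_i = 129·15^i mod 137: γ_0=129, γ_1=17, γ_2=118, γ_3=126, γ_4=109, γ_5=128, γ_6=2 (in table at j=2).
x = i·n + j = 6·12 + 2 = 74.
Check: 106^74 ≡ 129 (mod 137).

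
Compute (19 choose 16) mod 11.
1

Using Lucas' theorem:
Write n=19 and k=16 in base 11:
n in base 11: [1, 8]
k in base 11: [1, 5]
C(19,16) mod 11 = ∏ C(n_i, k_i) mod 11
Digit binomials (mod 11): C(1,1) = 1; C(8,5) = 56 ≡ 1
Product: 1 × 1 = 1 ≡ 1 (mod 11)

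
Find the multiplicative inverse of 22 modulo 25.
8

gcd(22, 25) = 1, so the inverse exists.
Extended Euclidean algorithm on (25, 22):
25 = 1 × 22 + 3  ⟹  3 = (1)·25 + (-1)·22
22 = 7 × 3 + 1  ⟹  1 = (-7)·25 + (8)·22
So (8)·22 ≡ 1 (mod 25), i.e. 22^(-1) ≡ 8 (mod 25).
Check: 22 × 8 = 176 ≡ 1 (mod 25)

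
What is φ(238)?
96

238 = 2 × 7 × 17
φ(n) = n × ∏(1 - 1/p) for each prime p dividing n
φ(238) = 238 × (1 - 1/2) × (1 - 1/7) × (1 - 1/17) = 96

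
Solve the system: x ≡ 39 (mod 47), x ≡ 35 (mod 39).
932

Using Chinese Remainder Theorem:
M = 47 × 39 = 1833
M1 = 39, M2 = 47
y1 = 39^(-1) mod 47 = 41
y2 = 47^(-1) mod 39 = 5
x = (39×39×41 + 35×47×5) mod 1833 = 932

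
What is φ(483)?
264

483 = 3 × 7 × 23
φ(n) = n × ∏(1 - 1/p) for each prime p dividing n
φ(483) = 483 × (1 - 1/3) × (1 - 1/7) × (1 - 1/23) = 264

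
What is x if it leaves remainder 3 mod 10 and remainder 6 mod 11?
83

Using Chinese Remainder Theorem:
M = 10 × 11 = 110
M1 = 11, M2 = 10
y1 = 11^(-1) mod 10 = 1
y2 = 10^(-1) mod 11 = 10
x = (3×11×1 + 6×10×10) mod 110 = 83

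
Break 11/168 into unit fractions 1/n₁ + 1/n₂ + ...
1/16 + 1/336

Greedy algorithm:
11/168: ceiling(168/11) = 16, use 1/16
1/336: ceiling(336/1) = 336, use 1/336
Result: 11/168 = 1/16 + 1/336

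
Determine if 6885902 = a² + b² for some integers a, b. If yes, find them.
Not possible

Factorization: 6885902 = 2 × 151^3
By Fermat: n is sum of two squares iff every prime p ≡ 3 (mod 4) appears to even power.
Prime(s) ≡ 3 (mod 4) with odd exponent: [(151, 3)]
Therefore 6885902 cannot be expressed as a² + b².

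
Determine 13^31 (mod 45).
22

Repeated squaring. Binary of 31 = 11111.
13^1 ≡ 13 (mod 45); 13^2 ≡ 34 (mod 45); 13^4 ≡ 31 (mod 45); 13^8 ≡ 16 (mod 45); 13^16 ≡ 31 (mod 45)
13^31 = 13^1 × 13^2 × 13^4 × 13^8 × 13^16 ≡ 22 (mod 45)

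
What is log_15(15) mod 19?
1

Baby-step giant-step with step n = ⌈√19⌉ = 5.
Baby steps 15^j mod 19 (j:value) for j=0..4: 0:1, 1:15, 2:16, 3:12, 4:9.
h = 15 is already in the table at j=1, so x = 1.
Check: 15^1 ≡ 15 (mod 19).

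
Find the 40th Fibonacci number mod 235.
115

Matrix identity: Q^n = [[F_(n+1), F_n], [F_n, F_(n-1)]] with Q = [[1,1],[1,0]].
n = 40 = 101000₂. Square-and-multiply, entries mod 235:
Q^1 = [[1,1],[1,0]]
Q^2 = (Q^1)² = [[2,1],[1,1]]
Q^5 = (Q^2)²·Q = [[8,5],[5,3]]
Q^10 = (Q^5)² = [[89,55],[55,34]]
Q^20 = (Q^10)² = [[136,185],[185,186]]
Q^40 = (Q^20)² = [[81,115],[115,201]]
F_40 mod 235 = Q^40[0][1] = 115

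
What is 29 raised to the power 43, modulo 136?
125

Repeated squaring. Binary of 43 = 101011.
29^1 ≡ 29 (mod 136); 29^2 ≡ 25 (mod 136); 29^4 ≡ 81 (mod 136); 29^8 ≡ 33 (mod 136); 29^16 ≡ 1 (mod 136); 29^32 ≡ 1 (mod 136)
29^43 = 29^1 × 29^2 × 29^8 × 29^32 ≡ 125 (mod 136)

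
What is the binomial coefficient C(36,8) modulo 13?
6

Using Lucas' theorem:
Write n=36 and k=8 in base 13:
n in base 13: [2, 10]
k in base 13: [0, 8]
C(36,8) mod 13 = ∏ C(n_i, k_i) mod 13
Digit binomials (mod 13): C(2,0) = 1; C(10,8) = 45 ≡ 6
Product: 1 × 6 = 6 ≡ 6 (mod 13)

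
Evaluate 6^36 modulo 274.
236

Repeated squaring. Binary of 36 = 100100.
6^1 ≡ 6 (mod 274); 6^2 ≡ 36 (mod 274); 6^4 ≡ 200 (mod 274); 6^8 ≡ 270 (mod 274); 6^16 ≡ 16 (mod 274); 6^32 ≡ 256 (mod 274)
6^36 = 6^4 × 6^32 ≡ 236 (mod 274)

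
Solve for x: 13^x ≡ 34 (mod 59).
37

Baby-step giant-step with step n = ⌈√59⌉ = 8.
Baby steps 13^j mod 59 (j:value) for j=0..7: 0:1, 1:13, 2:51, 3:14, 4:5, 5:6, 6:19, 7:11.
Giant-step multiplier: 13^(-8) ≡ 13^(58-8) = 13^50 ≡ 26 (mod 59).
Giant steps γ_i = 34·26^i mod 59: γ_0=34, γ_1=58, γ_2=33, γ_3=32, γ_4=6 (in table at j=5).
x = i·n + j = 4·8 + 5 = 37.
Check: 13^37 ≡ 34 (mod 59).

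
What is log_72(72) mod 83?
1

Baby-step giant-step with step n = ⌈√83⌉ = 10.
Baby steps 72^j mod 83 (j:value) for j=0..9: 0:1, 1:72, 2:38, 3:80, 4:33, 5:52, 6:9, 7:67, 8:10, 9:56.
h = 72 is already in the table at j=1, so x = 1.
Check: 72^1 ≡ 72 (mod 83).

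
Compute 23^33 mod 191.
86

Repeated squaring. Binary of 33 = 100001.
23^1 ≡ 23 (mod 191); 23^2 ≡ 147 (mod 191); 23^4 ≡ 26 (mod 191); 23^8 ≡ 103 (mod 191); 23^16 ≡ 104 (mod 191); 23^32 ≡ 120 (mod 191)
23^33 = 23^1 × 23^32 ≡ 86 (mod 191)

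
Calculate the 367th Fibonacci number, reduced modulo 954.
229

Matrix identity: Q^n = [[F_(n+1), F_n], [F_n, F_(n-1)]] with Q = [[1,1],[1,0]].
n = 367 = 101101111₂. Square-and-multiply, entries mod 954:
Q^1 = [[1,1],[1,0]]
Q^2 = (Q^1)² = [[2,1],[1,1]]
Q^5 = (Q^2)²·Q = [[8,5],[5,3]]
Q^11 = (Q^5)²·Q = [[144,89],[89,55]]
Q^22 = (Q^11)² = [[37,539],[539,452]]
Q^45 = (Q^22)²·Q = [[233,920],[920,267]]
Q^91 = (Q^45)²·Q = [[285,113],[113,172]]
Q^183 = (Q^91)²·Q = [[627,502],[502,125]]
Q^367 = (Q^183)²·Q = [[903,229],[229,674]]
F_367 mod 954 = Q^367[0][1] = 229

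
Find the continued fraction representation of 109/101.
[1; 12, 1, 1, 1, 2]

Euclidean algorithm steps:
109 = 1 × 101 + 8
101 = 12 × 8 + 5
8 = 1 × 5 + 3
5 = 1 × 3 + 2
3 = 1 × 2 + 1
2 = 2 × 1 + 0
Continued fraction: [1; 12, 1, 1, 1, 2]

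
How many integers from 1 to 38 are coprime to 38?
18

38 = 2 × 19
φ(n) = n × ∏(1 - 1/p) for each prime p dividing n
φ(38) = 38 × (1 - 1/2) × (1 - 1/19) = 18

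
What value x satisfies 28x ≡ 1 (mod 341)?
134

gcd(28, 341) = 1, so the inverse exists.
Extended Euclidean algorithm on (341, 28):
341 = 12 × 28 + 5  ⟹  5 = (1)·341 + (-12)·28
28 = 5 × 5 + 3  ⟹  3 = (-5)·341 + (61)·28
5 = 1 × 3 + 2  ⟹  2 = (6)·341 + (-73)·28
3 = 1 × 2 + 1  ⟹  1 = (-11)·341 + (134)·28
So (134)·28 ≡ 1 (mod 341), i.e. 28^(-1) ≡ 134 (mod 341).
Check: 28 × 134 = 3752 ≡ 1 (mod 341)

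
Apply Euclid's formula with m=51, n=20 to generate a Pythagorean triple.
(2201, 2040, 3001)

Euclid's formula: a = m² - n², b = 2mn, c = m² + n²
m = 51, n = 20
a = 51² - 20² = 2601 - 400 = 2201
b = 2 × 51 × 20 = 2040
c = 51² + 20² = 2601 + 400 = 3001
Verification: 2201² + 2040² = 4844401 + 4161600 = 9006001 = 3001² ✓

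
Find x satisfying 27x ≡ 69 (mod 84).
x ≡ 15 (mod 28)

gcd(27, 84) = 3, which divides 69, so solutions exist.
Divide through by 3: 9x ≡ 23 (mod 28).
Find 9^(-1) mod 28 by the extended Euclidean algorithm:
28 = 3 × 9 + 1  ⟹  1 = (1)·28 + (-3)·9
So (-3)·9 ≡ 1 (mod 28), i.e. 9^(-1) ≡ -3 ≡ 25 (mod 28).
x ≡ 25 × 23 = 575 ≡ 15 (mod 28).
Check: 27 × 15 = 405 ≡ 69 (mod 84).
x ≡ 15 (mod 28), giving 3 solutions mod 84.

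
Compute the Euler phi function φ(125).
100

125 = 5^3
φ(n) = n × ∏(1 - 1/p) for each prime p dividing n
φ(125) = 125 × (1 - 1/5) = 100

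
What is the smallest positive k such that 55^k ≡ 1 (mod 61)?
60

61 is prime, so ord(55) divides φ(61) = 60.
Divisors of 60: 1, 2, 3, 4, 5, 6, 10, 12, 15, 20, 30, 60.
Repeated squaring: 55^1 ≡ 55, 55^2 ≡ 36, 55^4 ≡ 15, 55^8 ≡ 42, 55^16 ≡ 56, 55^32 ≡ 25 (mod 61).
Test 55^d mod 61 for each divisor d in increasing order:
55^1 ≡ 55
55^2 ≡ 36
55^3 = 55^2·55^1 ≡ 28
55^4 ≡ 15
55^5 = 55^4·55^1 ≡ 32
55^6 = 55^4·55^2 ≡ 52
55^10 = 55^8·55^2 ≡ 48
55^12 = 55^8·55^4 ≡ 20
55^15 = 55^8·55^4·55^2·55^1 ≡ 11
55^20 = 55^16·55^4 ≡ 47
55^30 = 55^16·55^8·55^4·55^2 ≡ 60
55^60 = 55^32·55^16·55^8·55^4 ≡ 1  ← first divisor giving 1
The order is 60.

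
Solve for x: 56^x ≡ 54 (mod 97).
4

Baby-step giant-step with step n = ⌈√97⌉ = 10.
Baby steps 56^j mod 97 (j:value) for j=0..9: 0:1, 1:56, 2:32, 3:46, 4:54, 5:17, 6:79, 7:59, 8:6, 9:45.
h = 54 is already in the table at j=4, so x = 4.
Check: 56^4 ≡ 54 (mod 97).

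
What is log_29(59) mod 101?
19

Baby-step giant-step with step n = ⌈√101⌉ = 11.
Baby steps 29^j mod 101 (j:value) for j=0..10: 0:1, 1:29, 2:33, 3:48, 4:79, 5:69, 6:82, 7:55, 8:80, 9:98, 10:14.
Giant-step multiplier: 29^(-11) ≡ 29^(100-11) = 29^89 ≡ 51 (mod 101).
Giant steps γ_i = 59·51^i mod 101: γ_0=59, γ_1=80 (in table at j=8).
x = i·n + j = 1·11 + 8 = 19.
Check: 29^19 ≡ 59 (mod 101).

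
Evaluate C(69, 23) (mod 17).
0

Using Lucas' theorem:
Write n=69 and k=23 in base 17:
n in base 17: [4, 1]
k in base 17: [1, 6]
C(69,23) mod 17 = ∏ C(n_i, k_i) mod 17
Digit binomials (mod 17): C(4,1) = 4; C(1,6) = 0 (k_i > n_i)
Product: 4 × 0 = 0 ≡ 0 (mod 17)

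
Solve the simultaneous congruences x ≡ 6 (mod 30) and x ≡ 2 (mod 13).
366

Using Chinese Remainder Theorem:
M = 30 × 13 = 390
M1 = 13, M2 = 30
y1 = 13^(-1) mod 30 = 7
y2 = 30^(-1) mod 13 = 10
x = (6×13×7 + 2×30×10) mod 390 = 366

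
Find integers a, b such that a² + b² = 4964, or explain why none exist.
8² + 70² (a=8, b=70)

Factorization: 4964 = 2^2 × 17 × 73
By Fermat: n is sum of two squares iff every prime p ≡ 3 (mod 4) appears to even power.
All primes ≡ 3 (mod 4) appear to even power.
Search a = 0, 1, 2, … for 4964 - a² a perfect square: first hit at a = 8: 4964 - 64 = 4900 = 70².
4964 = 8² + 70² = 64 + 4900 ✓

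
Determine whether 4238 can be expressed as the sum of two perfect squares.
Not possible

Factorization: 4238 = 2 × 13 × 163
By Fermat: n is sum of two squares iff every prime p ≡ 3 (mod 4) appears to even power.
Prime(s) ≡ 3 (mod 4) with odd exponent: [(163, 1)]
Therefore 4238 cannot be expressed as a² + b².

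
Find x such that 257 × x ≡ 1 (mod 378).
353

gcd(257, 378) = 1, so the inverse exists.
Extended Euclidean algorithm on (378, 257):
378 = 1 × 257 + 121  ⟹  121 = (1)·378 + (-1)·257
257 = 2 × 121 + 15  ⟹  15 = (-2)·378 + (3)·257
121 = 8 × 15 + 1  ⟹  1 = (17)·378 + (-25)·257
So (-25)·257 ≡ 1 (mod 378), i.e. 257^(-1) ≡ -25 ≡ 353 (mod 378).
Check: 257 × 353 = 90721 ≡ 1 (mod 378)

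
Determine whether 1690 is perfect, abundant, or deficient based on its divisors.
deficient

Proper divisors of 1690: sum = 1 + 2 + 5 + 10 + 13 + 26 + 65 + 130 + 169 + 338 + 845 = 1604
Since 1604 < 1690, 1690 is deficient.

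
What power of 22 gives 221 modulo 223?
165

Baby-step giant-step with step n = ⌈√223⌉ = 15.
Baby steps 22^j mod 223 (j:value) for j=0..14: 0:1, 1:22, 2:38, 3:167, 4:106, 5:102, 6:14, 7:85, 8:86, 9:108, 10:146, 11:90, 12:196, 13:75, 14:89.
Giant-step multiplier: 22^(-15) ≡ 22^(222-15) = 22^207 ≡ 91 (mod 223).
Giant steps γ_i = 221·91^i mod 223: γ_0=221, γ_1=41, γ_2=163, γ_3=115, γ_4=207, γ_5=105, γ_6=189, γ_7=28, γ_8=95, γ_9=171, γ_10=174, γ_11=1 (in table at j=0).
x = i·n + j = 11·15 + 0 = 165.
Check: 22^165 ≡ 221 (mod 223).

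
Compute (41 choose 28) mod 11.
7

Using Lucas' theorem:
Write n=41 and k=28 in base 11:
n in base 11: [3, 8]
k in base 11: [2, 6]
C(41,28) mod 11 = ∏ C(n_i, k_i) mod 11
Digit binomials (mod 11): C(3,2) = 3; C(8,6) = 28 ≡ 6
Product: 3 × 6 = 18 ≡ 7 (mod 11)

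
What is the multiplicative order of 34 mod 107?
53

107 is prime, so ord(34) divides φ(107) = 106.
Divisors of 106: 1, 2, 53, 106.
Repeated squaring: 34^1 ≡ 34, 34^2 ≡ 86, 34^4 ≡ 13, 34^8 ≡ 62, 34^16 ≡ 99, 34^32 ≡ 64, 34^64 ≡ 30 (mod 107).
Test 34^d mod 107 for each divisor d in increasing order:
34^1 ≡ 34
34^2 ≡ 86
34^53 = 34^32·34^16·34^4·34^1 ≡ 1  ← first divisor giving 1
The order is 53.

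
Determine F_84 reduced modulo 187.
25

Matrix identity: Q^n = [[F_(n+1), F_n], [F_n, F_(n-1)]] with Q = [[1,1],[1,0]].
n = 84 = 1010100₂. Square-and-multiply, entries mod 187:
Q^1 = [[1,1],[1,0]]
Q^2 = (Q^1)² = [[2,1],[1,1]]
Q^5 = (Q^2)²·Q = [[8,5],[5,3]]
Q^10 = (Q^5)² = [[89,55],[55,34]]
Q^21 = (Q^10)²·Q = [[133,100],[100,33]]
Q^42 = (Q^21)² = [[13,144],[144,56]]
Q^84 = (Q^42)² = [[148,25],[25,123]]
F_84 mod 187 = Q^84[0][1] = 25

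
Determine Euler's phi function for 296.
144

296 = 2^3 × 37
φ(n) = n × ∏(1 - 1/p) for each prime p dividing n
φ(296) = 296 × (1 - 1/2) × (1 - 1/37) = 144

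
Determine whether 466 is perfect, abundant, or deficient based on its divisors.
deficient

Proper divisors of 466: sum = 1 + 2 + 233 = 236
Since 236 < 466, 466 is deficient.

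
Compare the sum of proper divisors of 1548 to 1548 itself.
abundant

Proper divisors of 1548: sum = 1 + 2 + 3 + 4 + 6 + 9 + 12 + 18 + ... + 258 + 387 + 516 + 774 (17 divisors) = 2456
Since 2456 > 1548, 1548 is abundant.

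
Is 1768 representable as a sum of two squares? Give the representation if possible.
2² + 42² (a=2, b=42)

Factorization: 1768 = 2^3 × 13 × 17
By Fermat: n is sum of two squares iff every prime p ≡ 3 (mod 4) appears to even power.
All primes ≡ 3 (mod 4) appear to even power.
Search a = 0, 1, 2, … for 1768 - a² a perfect square: first hit at a = 2: 1768 - 4 = 1764 = 42².
1768 = 2² + 42² = 4 + 1764 ✓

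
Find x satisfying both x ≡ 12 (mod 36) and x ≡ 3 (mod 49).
444

Using Chinese Remainder Theorem:
M = 36 × 49 = 1764
M1 = 49, M2 = 36
y1 = 49^(-1) mod 36 = 25
y2 = 36^(-1) mod 49 = 15
x = (12×49×25 + 3×36×15) mod 1764 = 444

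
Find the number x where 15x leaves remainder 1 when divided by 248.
215

gcd(15, 248) = 1, so the inverse exists.
Extended Euclidean algorithm on (248, 15):
248 = 16 × 15 + 8  ⟹  8 = (1)·248 + (-16)·15
15 = 1 × 8 + 7  ⟹  7 = (-1)·248 + (17)·15
8 = 1 × 7 + 1  ⟹  1 = (2)·248 + (-33)·15
So (-33)·15 ≡ 1 (mod 248), i.e. 15^(-1) ≡ -33 ≡ 215 (mod 248).
Check: 15 × 215 = 3225 ≡ 1 (mod 248)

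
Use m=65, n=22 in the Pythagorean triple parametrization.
(3741, 2860, 4709)

Euclid's formula: a = m² - n², b = 2mn, c = m² + n²
m = 65, n = 22
a = 65² - 22² = 4225 - 484 = 3741
b = 2 × 65 × 22 = 2860
c = 65² + 22² = 4225 + 484 = 4709
Verification: 3741² + 2860² = 13995081 + 8179600 = 22174681 = 4709² ✓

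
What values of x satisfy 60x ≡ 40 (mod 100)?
x ≡ 4 (mod 5)

gcd(60, 100) = 20, which divides 40, so solutions exist.
Divide through by 20: 3x ≡ 2 (mod 5).
Find 3^(-1) mod 5 by the extended Euclidean algorithm:
5 = 1 × 3 + 2  ⟹  2 = (1)·5 + (-1)·3
3 = 1 × 2 + 1  ⟹  1 = (-1)·5 + (2)·3
So (2)·3 ≡ 1 (mod 5), i.e. 3^(-1) ≡ 2 (mod 5).
x ≡ 2 × 2 = 4 ≡ 4 (mod 5).
Check: 60 × 4 = 240 ≡ 40 (mod 100).
x ≡ 4 (mod 5), giving 20 solutions mod 100.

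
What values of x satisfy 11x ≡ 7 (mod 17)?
x ≡ 13 (mod 17)

gcd(11, 17) = 1, which divides 7, so solutions exist.
Find 11^(-1) mod 17 by the extended Euclidean algorithm:
17 = 1 × 11 + 6  ⟹  6 = (1)·17 + (-1)·11
11 = 1 × 6 + 5  ⟹  5 = (-1)·17 + (2)·11
6 = 1 × 5 + 1  ⟹  1 = (2)·17 + (-3)·11
So (-3)·11 ≡ 1 (mod 17), i.e. 11^(-1) ≡ -3 ≡ 14 (mod 17).
x ≡ 14 × 7 = 98 ≡ 13 (mod 17).
Check: 11 × 13 = 143 ≡ 7 (mod 17).
Unique solution: x ≡ 13 (mod 17)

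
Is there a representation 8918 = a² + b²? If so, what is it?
Not possible

Factorization: 8918 = 2 × 7^3 × 13
By Fermat: n is sum of two squares iff every prime p ≡ 3 (mod 4) appears to even power.
Prime(s) ≡ 3 (mod 4) with odd exponent: [(7, 3)]
Therefore 8918 cannot be expressed as a² + b².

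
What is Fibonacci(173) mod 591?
32

Matrix identity: Q^n = [[F_(n+1), F_n], [F_n, F_(n-1)]] with Q = [[1,1],[1,0]].
n = 173 = 10101101₂. Square-and-multiply, entries mod 591:
Q^1 = [[1,1],[1,0]]
Q^2 = (Q^1)² = [[2,1],[1,1]]
Q^5 = (Q^2)²·Q = [[8,5],[5,3]]
Q^10 = (Q^5)² = [[89,55],[55,34]]
Q^21 = (Q^10)²·Q = [[572,308],[308,264]]
Q^43 = (Q^21)²·Q = [[477,74],[74,403]]
Q^86 = (Q^43)² = [[151,110],[110,41]]
Q^173 = (Q^86)²·Q = [[467,32],[32,435]]
F_173 mod 591 = Q^173[0][1] = 32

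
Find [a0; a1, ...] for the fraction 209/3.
[69; 1, 2]

Euclidean algorithm steps:
209 = 69 × 3 + 2
3 = 1 × 2 + 1
2 = 2 × 1 + 0
Continued fraction: [69; 1, 2]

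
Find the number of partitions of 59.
831820

p(n) counts ways to write n as a sum of positive integers (order ignored).
Euler's pentagonal recurrence: p(k) = p(k-1) + p(k-2) - p(k-5) - p(k-7) + p(k-12) + p(k-15) - ... (offsets j(3j∓1)/2, signs ++--, p(0)=1, p(<0)=0).
DP table for k = 0..58: p(0)=1, p(1)=1, p(2)=2, p(3)=3, p(4)=5, p(5)=7, p(6)=11, p(7)=15, p(8)=22, p(9)=30, p(10)=42, p(11)=56, p(12)=77, p(13)=101, p(14)=135, p(15)=176, p(16)=231, p(17)=297, p(18)=385, p(19)=490, p(20)=627, p(21)=792, p(22)=1002, p(23)=1255, p(24)=1575, p(25)=1958, p(26)=2436, p(27)=3010, p(28)=3718, p(29)=4565, p(30)=5604, p(31)=6842, p(32)=8349, p(33)=10143, p(34)=12310, p(35)=14883, p(36)=17977, p(37)=21637, p(38)=26015, p(39)=31185, p(40)=37338, p(41)=44583, p(42)=53174, p(43)=63261, p(44)=75175, p(45)=89134, p(46)=105558, p(47)=124754, p(48)=147273, p(49)=173525, p(50)=204226, p(51)=239943, p(52)=281589, p(53)=329931, p(54)=386155, p(55)=451276, p(56)=526823, p(57)=614154, p(58)=715220.
Final step: p(59) = p(58) + p(57) - p(54) - p(52) + p(47) + p(44) - p(37) - p(33) + p(24) + p(19) - p(8) - p(2)
= 715220 + 614154 - 386155 - 281589 + 124754 + 75175 - 21637 - 10143 + 1575 + 490 - 22 - 2
= 831820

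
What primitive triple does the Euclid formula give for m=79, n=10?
(6141, 1580, 6341)

Euclid's formula: a = m² - n², b = 2mn, c = m² + n²
m = 79, n = 10
a = 79² - 10² = 6241 - 100 = 6141
b = 2 × 79 × 10 = 1580
c = 79² + 10² = 6241 + 100 = 6341
Verification: 6141² + 1580² = 37711881 + 2496400 = 40208281 = 6341² ✓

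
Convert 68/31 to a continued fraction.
[2; 5, 6]

Euclidean algorithm steps:
68 = 2 × 31 + 6
31 = 5 × 6 + 1
6 = 6 × 1 + 0
Continued fraction: [2; 5, 6]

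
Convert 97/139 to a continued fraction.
[0; 1, 2, 3, 4, 3]

Euclidean algorithm steps:
97 = 0 × 139 + 97
139 = 1 × 97 + 42
97 = 2 × 42 + 13
42 = 3 × 13 + 3
13 = 4 × 3 + 1
3 = 3 × 1 + 0
Continued fraction: [0; 1, 2, 3, 4, 3]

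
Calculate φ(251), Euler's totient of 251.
250

251 = 251
φ(n) = n × ∏(1 - 1/p) for each prime p dividing n
φ(251) = 251 × (1 - 1/251) = 250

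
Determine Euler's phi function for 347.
346

347 = 347
φ(n) = n × ∏(1 - 1/p) for each prime p dividing n
φ(347) = 347 × (1 - 1/347) = 346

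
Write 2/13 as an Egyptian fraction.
1/7 + 1/91

Greedy algorithm:
2/13: ceiling(13/2) = 7, use 1/7
1/91: ceiling(91/1) = 91, use 1/91
Result: 2/13 = 1/7 + 1/91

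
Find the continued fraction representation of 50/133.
[0; 2, 1, 1, 1, 16]

Euclidean algorithm steps:
50 = 0 × 133 + 50
133 = 2 × 50 + 33
50 = 1 × 33 + 17
33 = 1 × 17 + 16
17 = 1 × 16 + 1
16 = 16 × 1 + 0
Continued fraction: [0; 2, 1, 1, 1, 16]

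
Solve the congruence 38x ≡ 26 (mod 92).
x ≡ 37 (mod 46)

gcd(38, 92) = 2, which divides 26, so solutions exist.
Divide through by 2: 19x ≡ 13 (mod 46).
Find 19^(-1) mod 46 by the extended Euclidean algorithm:
46 = 2 × 19 + 8  ⟹  8 = (1)·46 + (-2)·19
19 = 2 × 8 + 3  ⟹  3 = (-2)·46 + (5)·19
8 = 2 × 3 + 2  ⟹  2 = (5)·46 + (-12)·19
3 = 1 × 2 + 1  ⟹  1 = (-7)·46 + (17)·19
So (17)·19 ≡ 1 (mod 46), i.e. 19^(-1) ≡ 17 (mod 46).
x ≡ 17 × 13 = 221 ≡ 37 (mod 46).
Check: 38 × 37 = 1406 ≡ 26 (mod 92).
x ≡ 37 (mod 46), giving 2 solutions mod 92.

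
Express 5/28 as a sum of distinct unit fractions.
1/6 + 1/84

Greedy algorithm:
5/28: ceiling(28/5) = 6, use 1/6
1/84: ceiling(84/1) = 84, use 1/84
Result: 5/28 = 1/6 + 1/84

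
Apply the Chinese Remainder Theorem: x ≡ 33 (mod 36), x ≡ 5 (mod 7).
33

Using Chinese Remainder Theorem:
M = 36 × 7 = 252
M1 = 7, M2 = 36
y1 = 7^(-1) mod 36 = 31
y2 = 36^(-1) mod 7 = 1
x = (33×7×31 + 5×36×1) mod 252 = 33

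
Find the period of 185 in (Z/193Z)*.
32

193 is prime, so ord(185) divides φ(193) = 192.
Divisors of 192: 1, 2, 3, 4, 6, 8, 12, 16, 24, 32, 48, 64, 96, 192.
Repeated squaring: 185^1 ≡ 185, 185^2 ≡ 64, 185^4 ≡ 43, 185^8 ≡ 112, 185^16 ≡ 192, 185^32 ≡ 1, 185^64 ≡ 1, 185^128 ≡ 1 (mod 193).
Test 185^d mod 193 for each divisor d in increasing order:
185^1 ≡ 185
185^2 ≡ 64
185^3 = 185^2·185^1 ≡ 67
185^4 ≡ 43
185^6 = 185^4·185^2 ≡ 50
185^8 ≡ 112
185^12 = 185^8·185^4 ≡ 184
185^16 ≡ 192
185^24 = 185^16·185^8 ≡ 81
185^32 ≡ 1  ← first divisor giving 1
The order is 32.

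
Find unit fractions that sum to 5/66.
1/14 + 1/231

Greedy algorithm:
5/66: ceiling(66/5) = 14, use 1/14
1/231: ceiling(231/1) = 231, use 1/231
Result: 5/66 = 1/14 + 1/231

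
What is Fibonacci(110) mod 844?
701

Matrix identity: Q^n = [[F_(n+1), F_n], [F_n, F_(n-1)]] with Q = [[1,1],[1,0]].
n = 110 = 1101110₂. Square-and-multiply, entries mod 844:
Q^1 = [[1,1],[1,0]]
Q^3 = (Q^1)²·Q = [[3,2],[2,1]]
Q^6 = (Q^3)² = [[13,8],[8,5]]
Q^13 = (Q^6)²·Q = [[377,233],[233,144]]
Q^27 = (Q^13)²·Q = [[467,610],[610,701]]
Q^55 = (Q^27)²·Q = [[377,233],[233,144]]
Q^110 = (Q^55)² = [[610,701],[701,753]]
F_110 mod 844 = Q^110[0][1] = 701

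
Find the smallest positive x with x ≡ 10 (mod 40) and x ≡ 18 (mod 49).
410

Using Chinese Remainder Theorem:
M = 40 × 49 = 1960
M1 = 49, M2 = 40
y1 = 49^(-1) mod 40 = 9
y2 = 40^(-1) mod 49 = 38
x = (10×49×9 + 18×40×38) mod 1960 = 410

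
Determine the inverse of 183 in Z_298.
57

gcd(183, 298) = 1, so the inverse exists.
Extended Euclidean algorithm on (298, 183):
298 = 1 × 183 + 115  ⟹  115 = (1)·298 + (-1)·183
183 = 1 × 115 + 68  ⟹  68 = (-1)·298 + (2)·183
115 = 1 × 68 + 47  ⟹  47 = (2)·298 + (-3)·183
68 = 1 × 47 + 21  ⟹  21 = (-3)·298 + (5)·183
47 = 2 × 21 + 5  ⟹  5 = (8)·298 + (-13)·183
21 = 4 × 5 + 1  ⟹  1 = (-35)·298 + (57)·183
So (57)·183 ≡ 1 (mod 298), i.e. 183^(-1) ≡ 57 (mod 298).
Check: 183 × 57 = 10431 ≡ 1 (mod 298)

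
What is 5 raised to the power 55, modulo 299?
229

Repeated squaring. Binary of 55 = 110111.
5^1 ≡ 5 (mod 299); 5^2 ≡ 25 (mod 299); 5^4 ≡ 27 (mod 299); 5^8 ≡ 131 (mod 299); 5^16 ≡ 118 (mod 299); 5^32 ≡ 170 (mod 299)
5^55 = 5^1 × 5^2 × 5^4 × 5^16 × 5^32 ≡ 229 (mod 299)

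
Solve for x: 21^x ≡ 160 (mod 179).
49

Baby-step giant-step with step n = ⌈√179⌉ = 14.
Baby steps 21^j mod 179 (j:value) for j=0..13: 0:1, 1:21, 2:83, 3:132, 4:87, 5:37, 6:61, 7:28, 8:51, 9:176, 10:116, 11:109, 12:141, 13:97.
Giant-step multiplier: 21^(-14) ≡ 21^(178-14) = 21^164 ≡ 129 (mod 179).
Giant steps γ_i = 160·129^i mod 179: γ_0=160, γ_1=55, γ_2=114, γ_3=28 (in table at j=7).
x = i·n + j = 3·14 + 7 = 49.
Check: 21^49 ≡ 160 (mod 179).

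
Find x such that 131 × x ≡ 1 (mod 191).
35

gcd(131, 191) = 1, so the inverse exists.
Extended Euclidean algorithm on (191, 131):
191 = 1 × 131 + 60  ⟹  60 = (1)·191 + (-1)·131
131 = 2 × 60 + 11  ⟹  11 = (-2)·191 + (3)·131
60 = 5 × 11 + 5  ⟹  5 = (11)·191 + (-16)·131
11 = 2 × 5 + 1  ⟹  1 = (-24)·191 + (35)·131
So (35)·131 ≡ 1 (mod 191), i.e. 131^(-1) ≡ 35 (mod 191).
Check: 131 × 35 = 4585 ≡ 1 (mod 191)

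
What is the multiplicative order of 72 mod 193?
32

193 is prime, so ord(72) divides φ(193) = 192.
Divisors of 192: 1, 2, 3, 4, 6, 8, 12, 16, 24, 32, 48, 64, 96, 192.
Repeated squaring: 72^1 ≡ 72, 72^2 ≡ 166, 72^4 ≡ 150, 72^8 ≡ 112, 72^16 ≡ 192, 72^32 ≡ 1, 72^64 ≡ 1, 72^128 ≡ 1 (mod 193).
Test 72^d mod 193 for each divisor d in increasing order:
72^1 ≡ 72
72^2 ≡ 166
72^3 = 72^2·72^1 ≡ 179
72^4 ≡ 150
72^6 = 72^4·72^2 ≡ 3
72^8 ≡ 112
72^12 = 72^8·72^4 ≡ 9
72^16 ≡ 192
72^24 = 72^16·72^8 ≡ 81
72^32 ≡ 1  ← first divisor giving 1
The order is 32.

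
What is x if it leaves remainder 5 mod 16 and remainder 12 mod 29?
389

Using Chinese Remainder Theorem:
M = 16 × 29 = 464
M1 = 29, M2 = 16
y1 = 29^(-1) mod 16 = 5
y2 = 16^(-1) mod 29 = 20
x = (5×29×5 + 12×16×20) mod 464 = 389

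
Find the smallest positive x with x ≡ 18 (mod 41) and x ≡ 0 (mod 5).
100

Using Chinese Remainder Theorem:
M = 41 × 5 = 205
M1 = 5, M2 = 41
y1 = 5^(-1) mod 41 = 33
y2 = 41^(-1) mod 5 = 1
x = (18×5×33 + 0×41×1) mod 205 = 100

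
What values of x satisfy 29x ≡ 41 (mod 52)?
x ≡ 5 (mod 52)

gcd(29, 52) = 1, which divides 41, so solutions exist.
Find 29^(-1) mod 52 by the extended Euclidean algorithm:
52 = 1 × 29 + 23  ⟹  23 = (1)·52 + (-1)·29
29 = 1 × 23 + 6  ⟹  6 = (-1)·52 + (2)·29
23 = 3 × 6 + 5  ⟹  5 = (4)·52 + (-7)·29
6 = 1 × 5 + 1  ⟹  1 = (-5)·52 + (9)·29
So (9)·29 ≡ 1 (mod 52), i.e. 29^(-1) ≡ 9 (mod 52).
x ≡ 9 × 41 = 369 ≡ 5 (mod 52).
Check: 29 × 5 = 145 ≡ 41 (mod 52).
Unique solution: x ≡ 5 (mod 52)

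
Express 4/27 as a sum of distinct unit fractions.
1/7 + 1/189

Greedy algorithm:
4/27: ceiling(27/4) = 7, use 1/7
1/189: ceiling(189/1) = 189, use 1/189
Result: 4/27 = 1/7 + 1/189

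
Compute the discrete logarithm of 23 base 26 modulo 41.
28

Baby-step giant-step with step n = ⌈√41⌉ = 7.
Baby steps 26^j mod 41 (j:value) for j=0..6: 0:1, 1:26, 2:20, 3:28, 4:31, 5:27, 6:5.
Giant-step multiplier: 26^(-7) ≡ 26^(40-7) = 26^33 ≡ 6 (mod 41).
Giant steps γ_i = 23·6^i mod 41: γ_0=23, γ_1=15, γ_2=8, γ_3=7, γ_4=1 (in table at j=0).
x = i·n + j = 4·7 + 0 = 28.
Check: 26^28 ≡ 23 (mod 41).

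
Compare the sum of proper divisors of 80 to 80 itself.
abundant

Proper divisors of 80: sum = 1 + 2 + 4 + 5 + 8 + 10 + 16 + 20 + 40 = 106
Since 106 > 80, 80 is abundant.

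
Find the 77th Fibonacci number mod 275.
57

Matrix identity: Q^n = [[F_(n+1), F_n], [F_n, F_(n-1)]] with Q = [[1,1],[1,0]].
n = 77 = 1001101₂. Square-and-multiply, entries mod 275:
Q^1 = [[1,1],[1,0]]
Q^2 = (Q^1)² = [[2,1],[1,1]]
Q^4 = (Q^2)² = [[5,3],[3,2]]
Q^9 = (Q^4)²·Q = [[55,34],[34,21]]
Q^19 = (Q^9)²·Q = [[165,56],[56,109]]
Q^38 = (Q^19)² = [[111,219],[219,167]]
Q^77 = (Q^38)²·Q = [[164,57],[57,107]]
F_77 mod 275 = Q^77[0][1] = 57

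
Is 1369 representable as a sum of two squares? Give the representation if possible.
0² + 37² (a=0, b=37)

Factorization: 1369 = 37^2
By Fermat: n is sum of two squares iff every prime p ≡ 3 (mod 4) appears to even power.
All primes ≡ 3 (mod 4) appear to even power.
Search a = 0, 1, 2, … for 1369 - a² a perfect square: first hit at a = 0: 1369 - 0 = 1369 = 37².
1369 = 0² + 37² = 0 + 1369 ✓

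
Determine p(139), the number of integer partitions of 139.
13610949895

p(n) counts ways to write n as a sum of positive integers (order ignored).
Euler's pentagonal recurrence: p(k) = p(k-1) + p(k-2) - p(k-5) - p(k-7) + p(k-12) + p(k-15) - ... (offsets j(3j∓1)/2, signs ++--, p(0)=1, p(<0)=0).
DP table for k = 0..138: p(0)=1, p(1)=1, p(2)=2, p(3)=3, p(4)=5, p(5)=7, p(6)=11, p(7)=15, p(8)=22, p(9)=30, p(10)=42, p(11)=56, p(12)=77, p(13)=101, p(14)=135, p(15)=176, p(16)=231, p(17)=297, p(18)=385, p(19)=490, p(20)=627, p(21)=792, p(22)=1002, p(23)=1255, p(24)=1575, p(25)=1958, p(26)=2436, p(27)=3010, p(28)=3718, p(29)=4565, p(30)=5604, p(31)=6842, p(32)=8349, p(33)=10143, p(34)=12310, p(35)=14883, p(36)=17977, p(37)=21637, p(38)=26015, p(39)=31185, p(40)=37338, p(41)=44583, p(42)=53174, p(43)=63261, p(44)=75175, p(45)=89134, p(46)=105558, p(47)=124754, p(48)=147273, p(49)=173525, p(50)=204226, p(51)=239943, p(52)=281589, p(53)=329931, p(54)=386155, p(55)=451276, p(56)=526823, p(57)=614154, p(58)=715220, p(59)=831820, p(60)=966467, p(61)=1121505, p(62)=1300156, p(63)=1505499, p(64)=1741630, p(65)=2012558, p(66)=2323520, p(67)=2679689, p(68)=3087735, p(69)=3554345, p(70)=4087968, p(71)=4697205, p(72)=5392783, p(73)=6185689, p(74)=7089500, p(75)=8118264, p(76)=9289091, p(77)=10619863, p(78)=12132164, p(79)=13848650, p(80)=15796476, p(81)=18004327, p(82)=20506255, p(83)=23338469, p(84)=26543660, p(85)=30167357, p(86)=34262962, p(87)=38887673, p(88)=44108109, p(89)=49995925, p(90)=56634173, p(91)=64112359, p(92)=72533807, p(93)=82010177, p(94)=92669720, p(95)=104651419, p(96)=118114304, p(97)=133230930, p(98)=150198136, p(99)=169229875, p(100)=190569292, p(101)=214481126, p(102)=241265379, p(103)=271248950, p(104)=304801365, p(105)=342325709, p(106)=384276336, p(107)=431149389, p(108)=483502844, p(109)=541946240, p(110)=607163746, p(111)=679903203, p(112)=761002156, p(113)=851376628, p(114)=952050665, p(115)=1064144451, p(116)=1188908248, p(117)=1327710076, p(118)=1482074143, p(119)=1653668665, p(120)=1844349560, p(121)=2056148051, p(122)=2291320912, p(123)=2552338241, p(124)=2841940500, p(125)=3163127352, p(126)=3519222692, p(127)=3913864295, p(128)=4351078600, p(129)=4835271870, p(130)=5371315400, p(131)=5964539504, p(132)=6620830889, p(133)=7346629512, p(134)=8149040695, p(135)=9035836076, p(136)=10015581680, p(137)=11097645016, p(138)=12292341831.
Final step: p(139) = p(138) + p(137) - p(134) - p(132) + p(127) + p(124) - p(117) - p(113) + p(104) + p(99) - p(88) - p(82) + p(69) + p(62) - p(47) - p(39) + p(22) + p(13)
= 12292341831 + 11097645016 - 8149040695 - 6620830889 + 3913864295 + 2841940500 - 1327710076 - 851376628 + 304801365 + 169229875 - 44108109 - 20506255 + 3554345 + 1300156 - 124754 - 31185 + 1002 + 101
= 13610949895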